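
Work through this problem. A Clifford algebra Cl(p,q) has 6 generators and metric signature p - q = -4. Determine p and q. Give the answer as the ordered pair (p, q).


We need p + q = 6 and p - q = -4.
Adding: 2p = 6 + (-4) = 2, so p = 1.
Then q = 6 - 1 = 5.
(p, q) = (1, 5)


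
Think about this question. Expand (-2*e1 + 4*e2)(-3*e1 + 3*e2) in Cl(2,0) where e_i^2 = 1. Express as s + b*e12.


Expand: (-2*e1 + 4*e2)(-3*e1 + 3*e2)
= (-2)*(-3)*e1e1 + (-2)*3*e1e2 + 4*(-3)*e2e1 + 4*3*e2e2
Using e1^2 = e2^2 = 1, e2e1 = -e1e2:
Scalar part s = (-2)*(-3) + 4*3 = 6 + 12 = 18
Bivector part b = (-2)*3 - 4*(-3) = -6 - (-12) = 6
uv = 18 + 6*e12


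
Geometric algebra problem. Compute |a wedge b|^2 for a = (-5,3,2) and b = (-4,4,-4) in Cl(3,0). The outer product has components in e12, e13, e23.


a wedge b = (a1*b2 - a2*b1)*e12 + (a1*b3 - a3*b1)*e13 + (a2*b3 - a3*b2)*e23
e12 coeff: (-5)*4 - 3*(-4) = -20 - (-12) = -8
e13 coeff: (-5)*(-4) - 2*(-4) = 20 - (-8) = 28
e23 coeff: 3*(-4) - 2*4 = -12 - 8 = -20
|a wedge b|^2 = (-8)^2 + 28^2 + (-20)^2
= 64 + 784 + 400
= 1248


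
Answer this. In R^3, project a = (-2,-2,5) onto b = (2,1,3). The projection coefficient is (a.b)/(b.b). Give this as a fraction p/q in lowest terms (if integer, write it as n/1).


Projection coefficient = (a . b) / (b . b)
a . b = (-2)*2 + (-2)*1 + 5*3
= -4 + (-2) + 15 = 9
b . b = 2^2 + 1^2 + 3^2
= 4 + 1 + 9 = 14
Coefficient = 9/14
In lowest terms: 9/14


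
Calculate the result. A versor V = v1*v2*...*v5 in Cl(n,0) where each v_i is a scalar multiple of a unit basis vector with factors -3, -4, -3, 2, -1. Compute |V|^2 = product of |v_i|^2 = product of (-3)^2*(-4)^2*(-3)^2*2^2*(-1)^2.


Each vector v_i has |v_i|^2 = s_i^2
Squared scales: (-3)^2 = 9, (-4)^2 = 16, (-3)^2 = 9, 2^2 = 4, (-1)^2 = 1
|V|^2 = 9 * 16 * 9 * 4 * 1
= 5184


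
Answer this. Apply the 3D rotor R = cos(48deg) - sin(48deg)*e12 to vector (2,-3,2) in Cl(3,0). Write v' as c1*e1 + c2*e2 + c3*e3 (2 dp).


Rotor R = cos(48deg) - sin(48deg)*e12
Rotation angle theta = 2 * 48 = 96 degrees in the e12 plane (e1 -> e2).
The component perpendicular to the plane (e3) is invariant: v'_3 = v3 = 2.00
cos(96deg) = -0.1045, sin(96deg) = 0.9945
v'_1 = v1*cos(theta) - v2*sin(theta) = 2*(-0.1045) - (-3)*0.9945 = 2.77
v'_2 = v1*sin(theta) + v2*cos(theta) = 2*0.9945 + (-3)*(-0.1045) = 2.30
v' = 2.77*e1 + 2.30*e2 + 2.00*e3


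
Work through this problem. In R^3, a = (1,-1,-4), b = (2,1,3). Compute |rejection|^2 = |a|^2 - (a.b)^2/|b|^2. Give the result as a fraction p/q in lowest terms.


|a|^2 = 1^2 + (-1)^2 + (-4)^2 = 18
|b|^2 = 2^2 + 1^2 + 3^2 = 14
a . b = 1*2 + (-1)*1 + (-4)*3 = -11
(a.b)^2 = (-11)^2 = 121
|rej|^2 = 18 - 121/14
= (252 - 121)/14
= 131/14
In lowest terms: 131/14


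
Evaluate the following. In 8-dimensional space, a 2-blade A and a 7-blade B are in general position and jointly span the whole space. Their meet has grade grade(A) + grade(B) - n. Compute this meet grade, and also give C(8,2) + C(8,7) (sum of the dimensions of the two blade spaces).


Meet grade = grade(A) + grade(B) - n
= 2 + 7 - 8 = 1
C(8,2) = 28
C(8,7) = 8
dim_A + dim_B = 28 + 8 = 36


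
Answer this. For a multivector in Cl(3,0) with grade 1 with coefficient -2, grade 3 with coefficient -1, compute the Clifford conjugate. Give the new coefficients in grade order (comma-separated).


Clifford conjugate sign for grade k: (-1)^(k(k+1)/2)
Grade 1: (-1)^(1*2/2) = (-1)^1 = -1, coeff -2 -> 2
Grade 3: (-1)^(3*4/2) = (-1)^6 = 1, coeff -1 -> -1
Conjugated coefficients: 2, -1


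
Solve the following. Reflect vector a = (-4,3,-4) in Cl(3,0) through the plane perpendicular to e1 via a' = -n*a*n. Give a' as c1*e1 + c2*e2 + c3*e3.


Reflection formula: a' = -n*a*n, with n = e1 (unit vector, n^2 = 1).
For reflection through hyperplane perp to e1:
The component along e1 flips sign, others stay.
a = (-4, 3, -4)
a' = (4, 3, -4)
a' = 4*e1 + 3*e2 - 4*e3


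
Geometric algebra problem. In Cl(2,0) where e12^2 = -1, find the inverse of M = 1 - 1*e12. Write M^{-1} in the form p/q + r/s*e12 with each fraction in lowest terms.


M = 1 - 1*e12, where e12^2 = -1.
Since M commutes with its reverse ~M = a - b*e12, M * ~M = a^2 - b^2*e12^2 = a^2 + b^2.
So M^{-1} = ~M / (a^2 + b^2) = (a - b*e12)/(a^2 + b^2).
a^2 + b^2 = 1 + 1 = 2
Scalar part = 1/2 = 1/2
Bivector coeff = 1/2 = 1/2
M^{-1} = 1/2 + 1/2*e12


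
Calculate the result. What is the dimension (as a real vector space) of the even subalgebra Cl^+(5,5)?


Even subalgebra dimension = 2^(n-1)
n = 5 + 5 = 10
2^(10 - 1) = 2^9 = 512
Verification: sum of C(10,k) for even k = 1 + 45 + 210 + 210 + 45 + 1 = 512
Result = 512


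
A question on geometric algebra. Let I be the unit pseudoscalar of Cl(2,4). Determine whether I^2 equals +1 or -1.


The pseudoscalar I = e1...e_n (product of all n generators) of Cl(p,q) satisfies I^2 = (-1)^(q + n(n-1)/2).
p = 2, q = 4, n = p + q = 6
n(n-1)/2 = 6 * 5 / 2 = 15
Exponent = q + n(n-1)/2 = 4 + 15 = 19
I^2 = (-1)^19 = -1


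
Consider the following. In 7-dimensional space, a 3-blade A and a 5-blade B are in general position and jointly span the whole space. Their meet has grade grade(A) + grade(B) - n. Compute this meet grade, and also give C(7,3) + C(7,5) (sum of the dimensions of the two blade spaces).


Meet grade = grade(A) + grade(B) - n
= 3 + 5 - 7 = 1
C(7,3) = 35
C(7,5) = 21
dim_A + dim_B = 35 + 21 = 56


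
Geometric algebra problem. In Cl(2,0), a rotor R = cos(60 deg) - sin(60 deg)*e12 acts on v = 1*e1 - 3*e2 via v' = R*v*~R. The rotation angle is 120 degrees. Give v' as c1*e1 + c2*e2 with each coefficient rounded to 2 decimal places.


Rotor R = cos(60deg) - sin(60deg)*e12
Rotation angle theta = 2 * 60 = 120 degrees
v' = R*v*~R rotates v by theta.
cos(120deg) = -0.5000, sin(120deg) = 0.8660
v'_1 = 1*cos(120deg) - (-3)*sin(120deg)
= 1*(-0.5000) - (-3)*0.8660
= 2.10
v'_2 = 1*sin(120deg) + (-3)*cos(120deg)
= 1*0.8660 + (-3)*(-0.5000)
= 2.37
v' = 2.10*e1 + 2.37*e2


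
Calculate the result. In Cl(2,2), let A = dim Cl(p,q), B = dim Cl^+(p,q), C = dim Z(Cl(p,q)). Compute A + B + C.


n = 2 + 2 = 4
Total dim = 2^4 = 16
Even subalgebra dim = 2^3 = 8
n is even, so center dim = 1
Sum = 16 + 8 + 1 = 25


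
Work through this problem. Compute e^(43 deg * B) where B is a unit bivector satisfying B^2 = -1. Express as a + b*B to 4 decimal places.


For a unit bivector B with B^2 = -1, the exponential series gives
e^(theta*B) = cos(theta) + sin(theta)*B (the GA analogue of Euler's formula).
theta = 43 degrees = 0.750492 rad
cos(43 deg) = 0.7314
sin(43 deg) = 0.6820
exp(theta*B) = 0.7314 + 0.6820*B


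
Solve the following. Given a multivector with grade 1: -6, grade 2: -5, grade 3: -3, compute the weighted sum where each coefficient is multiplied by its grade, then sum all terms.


Grade-weighted sum = sum of grade_k * coefficient_k
1*(-6) = -6
2*(-5) = -10
3*(-3) = -9
Total = -6 + (-10) + (-9) = -25


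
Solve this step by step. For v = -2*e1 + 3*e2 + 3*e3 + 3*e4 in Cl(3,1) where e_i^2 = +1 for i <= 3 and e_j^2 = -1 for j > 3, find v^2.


v^2 = sum of c_i^2 * e_i^2
Positive signature terms (e_i^2 = +1): (-2)^2 + 3^2 + 3^2 = 22
Negative signature terms (e_j^2 = -1): 3^2 = 9
v^2 = 22 - 9 = 13


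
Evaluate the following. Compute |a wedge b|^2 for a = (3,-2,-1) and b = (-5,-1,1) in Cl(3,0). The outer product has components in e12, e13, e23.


a wedge b = (a1*b2 - a2*b1)*e12 + (a1*b3 - a3*b1)*e13 + (a2*b3 - a3*b2)*e23
e12 coeff: 3*(-1) - (-2)*(-5) = -3 - 10 = -13
e13 coeff: 3*1 - (-1)*(-5) = 3 - 5 = -2
e23 coeff: (-2)*1 - (-1)*(-1) = -2 - 1 = -3
|a wedge b|^2 = (-13)^2 + (-2)^2 + (-3)^2
= 169 + 4 + 9
= 182


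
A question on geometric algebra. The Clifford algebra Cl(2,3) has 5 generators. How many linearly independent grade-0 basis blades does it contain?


Number of grade-k basis blades in Cl(p,q) with n = p + q is C(n, k).
n = 2 + 3 = 5
C(5, 0) = 5! / (0! * 5!)
= 120 / (1 * 120)
= 1


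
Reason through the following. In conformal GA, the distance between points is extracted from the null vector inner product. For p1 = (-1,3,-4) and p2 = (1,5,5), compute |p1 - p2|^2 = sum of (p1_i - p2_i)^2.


p1 - p2 = (-2, -2, -9)
|p1 - p2|^2 = (-2)^2 + (-2)^2 + (-9)^2
= 4 + 4 + 81
= 89


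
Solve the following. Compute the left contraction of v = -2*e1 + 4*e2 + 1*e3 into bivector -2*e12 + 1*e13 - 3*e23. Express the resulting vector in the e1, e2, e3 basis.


Left contraction v _| B = <vB>_1 (grade-1 part of the geometric product vB).
Using e1_|e12 = e2, e2_|e12 = -e1, e1_|e13 = e3, e3_|e13 = -e1, e2_|e23 = e3, e3_|e23 = -e2:
e1 coeff: -v2*b12 - v3*b13 = -(4)*(-2) - (1)*(1) = 7
e2 coeff: v1*b12 - v3*b23 = (-2)*(-2) - (1)*(-3) = 7
e3 coeff: v1*b13 + v2*b23 = (-2)*(1) + (4)*(-3) = -14
v _| B = 7*e1 + 7*e2 - 14*e3


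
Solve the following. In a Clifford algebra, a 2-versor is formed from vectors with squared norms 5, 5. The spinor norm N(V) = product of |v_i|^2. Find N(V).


Spinor norm N(V) = |v1|^2 * |v2|^2 * ... * |v2|^2
= 5 * 5
Running product: 5, 25
N(V) = 25


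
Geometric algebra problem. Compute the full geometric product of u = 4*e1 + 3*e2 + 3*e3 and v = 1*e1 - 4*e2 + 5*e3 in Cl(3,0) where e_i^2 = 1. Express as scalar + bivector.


In Cl(3,0): e_i^2 = 1, e_ie_j = -e_je_i for i != j.
Scalar part = u . v = 4*1 + 3*(-4) + 3*5
= 4 + (-12) + 15 = 7
e12 coeff = 4*(-4) - 3*1 = -16 - 3 = -19
e13 coeff = 4*5 - 3*1 = 20 - 3 = 17
e23 coeff = 3*5 - 3*(-4) = 15 - (-12) = 27
uv = 7 - 19*e12 + 17*e13 + 27*e23


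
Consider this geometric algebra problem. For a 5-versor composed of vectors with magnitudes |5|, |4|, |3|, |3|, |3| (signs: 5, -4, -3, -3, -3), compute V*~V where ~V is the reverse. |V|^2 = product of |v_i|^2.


Each vector v_i has |v_i|^2 = s_i^2
Squared scales: 5^2 = 25, (-4)^2 = 16, (-3)^2 = 9, (-3)^2 = 9, (-3)^2 = 9
|V|^2 = 25 * 16 * 9 * 9 * 9
= 291600


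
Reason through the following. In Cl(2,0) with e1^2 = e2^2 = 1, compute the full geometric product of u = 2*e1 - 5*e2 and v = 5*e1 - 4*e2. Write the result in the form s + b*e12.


Expand: (2*e1 - 5*e2)(5*e1 - 4*e2)
= 2*5*e1e1 + 2*(-4)*e1e2 + (-5)*5*e2e1 + (-5)*(-4)*e2e2
Using e1^2 = e2^2 = 1, e2e1 = -e1e2:
Scalar part s = 2*5 + (-5)*(-4) = 10 + 20 = 30
Bivector part b = 2*(-4) - (-5)*5 = -8 - (-25) = 17
uv = 30 + 17*e12


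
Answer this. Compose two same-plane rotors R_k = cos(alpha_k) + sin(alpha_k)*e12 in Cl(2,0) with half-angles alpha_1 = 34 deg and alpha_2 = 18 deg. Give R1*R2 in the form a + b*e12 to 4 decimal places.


Same-plane rotors commute and their half-angles add:
R1*R2 = cos(a1 + a2) + sin(a1 + a2)*e12.
a1 + a2 = 34 + 18 = 52 deg
cos(52 deg) = 0.6157
sin(52 deg) = 0.7880
R1*R2 = 0.6157 + 0.7880*e12


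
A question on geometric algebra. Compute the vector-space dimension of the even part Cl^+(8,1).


Even subalgebra dimension = 2^(n-1)
n = 8 + 1 = 9
2^(9 - 1) = 2^8 = 256
Verification: sum of C(9,k) for even k = 1 + 36 + 126 + 84 + 9 = 256
Result = 256


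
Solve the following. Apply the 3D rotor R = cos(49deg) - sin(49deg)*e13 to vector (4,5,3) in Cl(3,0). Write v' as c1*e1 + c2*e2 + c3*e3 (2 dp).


Rotor R = cos(49deg) - sin(49deg)*e13
Rotation angle theta = 2 * 49 = 98 degrees in the e13 plane (e1 -> e3).
The component perpendicular to the plane (e2) is invariant: v'_2 = v2 = 5.00
cos(98deg) = -0.1392, sin(98deg) = 0.9903
v'_1 = v1*cos(theta) - v3*sin(theta) = 4*(-0.1392) - 3*0.9903 = -3.53
v'_3 = v1*sin(theta) + v3*cos(theta) = 4*0.9903 + 3*(-0.1392) = 3.54
v' = -3.53*e1 + 5.00*e2 + 3.54*e3


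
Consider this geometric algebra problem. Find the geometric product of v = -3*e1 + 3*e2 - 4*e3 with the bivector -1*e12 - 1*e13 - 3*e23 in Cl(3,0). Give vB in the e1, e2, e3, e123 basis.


vB has grade-1 (vector) and grade-3 (trivector) parts: vB = (v _| B) + (v ^ B).
Vector part <vB>_1:
  e1: -v2*b12 - v3*b13 = -(3)*(-1) - (-4)*(-1) = -1
  e2: v1*b12 - v3*b23 = (-3)*(-1) - (-4)*(-3) = -9
  e3: v1*b13 + v2*b23 = (-3)*(-1) + (3)*(-3) = -6
Trivector part <vB>_3:
  e123: v1*b23 - v2*b13 + v3*b12 = (-3)*(-3) - (3)*(-1) + (-4)*(-1) = 16
vB = -1*e1 - 9*e2 - 6*e3 + 16*e123


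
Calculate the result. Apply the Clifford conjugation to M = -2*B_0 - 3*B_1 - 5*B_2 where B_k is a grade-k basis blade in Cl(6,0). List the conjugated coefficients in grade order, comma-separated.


Clifford conjugate sign for grade k: (-1)^(k(k+1)/2)
Grade 0: (-1)^(0*1/2) = (-1)^0 = 1, coeff -2 -> -2
Grade 1: (-1)^(1*2/2) = (-1)^1 = -1, coeff -3 -> 3
Grade 2: (-1)^(2*3/2) = (-1)^3 = -1, coeff -5 -> 5
Conjugated coefficients: -2, 3, 5


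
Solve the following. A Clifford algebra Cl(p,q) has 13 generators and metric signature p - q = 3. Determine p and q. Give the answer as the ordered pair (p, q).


We need p + q = 13 and p - q = 3.
Adding: 2p = 13 + 3 = 16, so p = 8.
Then q = 13 - 8 = 5.
(p, q) = (8, 5)


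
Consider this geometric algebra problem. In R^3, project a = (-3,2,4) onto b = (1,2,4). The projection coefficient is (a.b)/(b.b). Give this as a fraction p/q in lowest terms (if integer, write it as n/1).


Projection coefficient = (a . b) / (b . b)
a . b = (-3)*1 + 2*2 + 4*4
= -3 + 4 + 16 = 17
b . b = 1^2 + 2^2 + 4^2
= 1 + 4 + 16 = 21
Coefficient = 17/21
In lowest terms: 17/21


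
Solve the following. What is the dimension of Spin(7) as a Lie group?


Spin(n) double-covers SO(n); both have Lie algebra so(n) of dimension n(n-1)/2.
n = 7
n(n-1) = 7 * 6 = 42
dim Spin(7) = 42/2 = 21


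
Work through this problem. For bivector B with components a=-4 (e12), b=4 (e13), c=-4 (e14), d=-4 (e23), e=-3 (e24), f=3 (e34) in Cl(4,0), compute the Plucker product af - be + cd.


Plucker relation: af - be + cd
a*f = (-4)*3 = -12
b*e = 4*(-3) = -12
c*d = (-4)*(-4) = 16
af - be + cd = -12 - (-12) + 16
= 16


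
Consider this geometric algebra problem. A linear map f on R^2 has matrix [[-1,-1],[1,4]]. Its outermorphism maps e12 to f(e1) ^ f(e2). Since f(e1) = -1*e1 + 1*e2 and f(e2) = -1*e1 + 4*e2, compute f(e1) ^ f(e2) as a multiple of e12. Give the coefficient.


The outermorphism of a linear map f sends e1^e2 to f(e1)^f(e2).
f(e1) = -1*e1 + 1*e2
f(e2) = -1*e1 + 4*e2
f(e1) ^ f(e2) = (-1*e1 + 1*e2) ^ (-1*e1 + 4*e2)
= (-1)*4*e12 + 1*(-1)*e21
= (-4 - (-1))*e12
= -3*e12
Coefficient = -3


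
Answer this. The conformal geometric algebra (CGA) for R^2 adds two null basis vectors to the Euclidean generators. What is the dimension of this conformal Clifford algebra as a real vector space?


The conformal model of R^2 uses Cl(3,1): the 2 Euclidean generators plus two extra orthogonal generators e+ (e+^2 = +1) and e- (e-^2 = -1), from which the null vectors e0, einf are built.
Number of generators m = 2 + 2 = 4.
dim Cl(p,q) = 2^m = 2^4 = 16


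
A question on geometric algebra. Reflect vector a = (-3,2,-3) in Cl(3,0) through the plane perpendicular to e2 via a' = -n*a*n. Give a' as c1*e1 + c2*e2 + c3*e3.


Reflection formula: a' = -n*a*n, with n = e2 (unit vector, n^2 = 1).
For reflection through hyperplane perp to e2:
The component along e2 flips sign, others stay.
a = (-3, 2, -3)
a' = (-3, -2, -3)
a' = -3*e1 - 2*e2 - 3*e3


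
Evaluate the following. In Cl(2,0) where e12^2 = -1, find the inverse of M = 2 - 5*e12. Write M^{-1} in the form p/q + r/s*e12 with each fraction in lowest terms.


M = 2 - 5*e12, where e12^2 = -1.
Since M commutes with its reverse ~M = a - b*e12, M * ~M = a^2 - b^2*e12^2 = a^2 + b^2.
So M^{-1} = ~M / (a^2 + b^2) = (a - b*e12)/(a^2 + b^2).
a^2 + b^2 = 4 + 25 = 29
Scalar part = 2/29 = 2/29
Bivector coeff = 5/29 = 5/29
M^{-1} = 2/29 + 5/29*e12


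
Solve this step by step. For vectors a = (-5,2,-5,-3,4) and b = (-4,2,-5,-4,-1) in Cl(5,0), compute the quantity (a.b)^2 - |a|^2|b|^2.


a . b = (-5)*(-4) + 2*2 + (-5)*(-5) + (-3)*(-4) + 4*(-1)
= 20 + 4 + 25 + 12 + (-4) = 57
|a|^2 = (-5)^2 + 2^2 + (-5)^2 + (-3)^2 + 4^2 = 79
|b|^2 = (-4)^2 + 2^2 + (-5)^2 + (-4)^2 + (-1)^2 = 62
(a.b)^2 = 57^2 = 3249
|a|^2 * |b|^2 = 79 * 62 = 4898
Result = 3249 - 4898 = -1649


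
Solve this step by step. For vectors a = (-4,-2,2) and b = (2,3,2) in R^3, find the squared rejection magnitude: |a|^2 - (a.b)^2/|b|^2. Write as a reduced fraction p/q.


|a|^2 = (-4)^2 + (-2)^2 + 2^2 = 24
|b|^2 = 2^2 + 3^2 + 2^2 = 17
a . b = (-4)*2 + (-2)*3 + 2*2 = -10
(a.b)^2 = (-10)^2 = 100
|rej|^2 = 24 - 100/17
= (408 - 100)/17
= 308/17
In lowest terms: 308/17


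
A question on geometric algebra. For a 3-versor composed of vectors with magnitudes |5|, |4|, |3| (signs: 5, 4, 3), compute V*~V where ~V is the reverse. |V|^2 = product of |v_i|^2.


Each vector v_i has |v_i|^2 = s_i^2
Squared scales: 5^2 = 25, 4^2 = 16, 3^2 = 9
|V|^2 = 25 * 16 * 9
= 3600


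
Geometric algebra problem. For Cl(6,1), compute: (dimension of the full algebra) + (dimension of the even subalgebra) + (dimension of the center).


n = 6 + 1 = 7
Total dim = 2^7 = 128
Even subalgebra dim = 2^6 = 64
n is odd, so center dim = 2
Sum = 128 + 64 + 2 = 194


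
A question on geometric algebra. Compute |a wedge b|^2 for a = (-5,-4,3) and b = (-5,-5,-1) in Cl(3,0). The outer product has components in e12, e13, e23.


a wedge b = (a1*b2 - a2*b1)*e12 + (a1*b3 - a3*b1)*e13 + (a2*b3 - a3*b2)*e23
e12 coeff: (-5)*(-5) - (-4)*(-5) = 25 - 20 = 5
e13 coeff: (-5)*(-1) - 3*(-5) = 5 - (-15) = 20
e23 coeff: (-4)*(-1) - 3*(-5) = 4 - (-15) = 19
|a wedge b|^2 = 5^2 + 20^2 + 19^2
= 25 + 400 + 361
= 786


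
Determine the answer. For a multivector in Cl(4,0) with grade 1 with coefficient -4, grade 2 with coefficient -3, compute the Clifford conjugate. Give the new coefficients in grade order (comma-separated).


Clifford conjugate sign for grade k: (-1)^(k(k+1)/2)
Grade 1: (-1)^(1*2/2) = (-1)^1 = -1, coeff -4 -> 4
Grade 2: (-1)^(2*3/2) = (-1)^3 = -1, coeff -3 -> 3
Conjugated coefficients: 4, 3


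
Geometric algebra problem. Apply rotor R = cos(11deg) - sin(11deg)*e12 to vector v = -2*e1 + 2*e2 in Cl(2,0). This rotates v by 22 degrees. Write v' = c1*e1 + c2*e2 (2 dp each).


Rotor R = cos(11deg) - sin(11deg)*e12
Rotation angle theta = 2 * 11 = 22 degrees
v' = R*v*~R rotates v by theta.
cos(22deg) = 0.9272, sin(22deg) = 0.3746
v'_1 = -2*cos(22deg) - 2*sin(22deg)
= -2*0.9272 - 2*0.3746
= -2.60
v'_2 = -2*sin(22deg) + 2*cos(22deg)
= -2*0.3746 + 2*0.9272
= 1.11
v' = -2.60*e1 + 1.11*e2


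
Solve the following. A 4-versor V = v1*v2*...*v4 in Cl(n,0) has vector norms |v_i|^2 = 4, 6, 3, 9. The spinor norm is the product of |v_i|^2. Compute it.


Spinor norm N(V) = |v1|^2 * |v2|^2 * ... * |v4|^2
= 4 * 6 * 3 * 9
Running product: 4, 24, 72, 648
N(V) = 648


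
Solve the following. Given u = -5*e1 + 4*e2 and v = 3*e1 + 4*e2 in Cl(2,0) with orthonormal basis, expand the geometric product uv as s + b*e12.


Expand: (-5*e1 + 4*e2)(3*e1 + 4*e2)
= (-5)*3*e1e1 + (-5)*4*e1e2 + 4*3*e2e1 + 4*4*e2e2
Using e1^2 = e2^2 = 1, e2e1 = -e1e2:
Scalar part s = (-5)*3 + 4*4 = -15 + 16 = 1
Bivector part b = (-5)*4 - 4*3 = -20 - 12 = -32
uv = 1 - 32*e12


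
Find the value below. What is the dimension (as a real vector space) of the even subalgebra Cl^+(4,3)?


Even subalgebra dimension = 2^(n-1)
n = 4 + 3 = 7
2^(7 - 1) = 2^6 = 64
Verification: sum of C(7,k) for even k = 1 + 21 + 35 + 7 = 64
Result = 64


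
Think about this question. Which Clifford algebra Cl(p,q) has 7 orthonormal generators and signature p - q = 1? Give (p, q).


We need p + q = 7 and p - q = 1.
Adding: 2p = 7 + 1 = 8, so p = 4.
Then q = 7 - 4 = 3.
(p, q) = (4, 3)


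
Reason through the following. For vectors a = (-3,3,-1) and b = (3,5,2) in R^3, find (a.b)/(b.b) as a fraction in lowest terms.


Projection coefficient = (a . b) / (b . b)
a . b = (-3)*3 + 3*5 + (-1)*2
= -9 + 15 + (-2) = 4
b . b = 3^2 + 5^2 + 2^2
= 9 + 25 + 4 = 38
Coefficient = 4/38
In lowest terms: 2/19


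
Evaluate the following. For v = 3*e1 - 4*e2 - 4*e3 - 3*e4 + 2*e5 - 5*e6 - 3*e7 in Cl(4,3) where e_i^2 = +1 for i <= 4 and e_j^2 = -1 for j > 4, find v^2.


v^2 = sum of c_i^2 * e_i^2
Positive signature terms (e_i^2 = +1): 3^2 + (-4)^2 + (-4)^2 + (-3)^2 = 50
Negative signature terms (e_j^2 = -1): 2^2 + (-5)^2 + (-3)^2 = 38
v^2 = 50 - 38 = 12


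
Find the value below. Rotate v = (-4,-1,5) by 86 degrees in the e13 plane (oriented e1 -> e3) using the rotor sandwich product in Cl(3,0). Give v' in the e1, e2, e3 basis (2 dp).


Rotor R = cos(43deg) - sin(43deg)*e13
Rotation angle theta = 2 * 43 = 86 degrees in the e13 plane (e1 -> e3).
The component perpendicular to the plane (e2) is invariant: v'_2 = v2 = -1.00
cos(86deg) = 0.0698, sin(86deg) = 0.9976
v'_1 = v1*cos(theta) - v3*sin(theta) = -4*0.0698 - 5*0.9976 = -5.27
v'_3 = v1*sin(theta) + v3*cos(theta) = -4*0.9976 + 5*0.0698 = -3.64
v' = -5.27*e1 - 1.00*e2 - 3.64*e3


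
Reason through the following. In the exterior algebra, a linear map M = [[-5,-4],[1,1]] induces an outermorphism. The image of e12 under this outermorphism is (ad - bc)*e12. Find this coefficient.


The outermorphism of a linear map f sends e1^e2 to f(e1)^f(e2).
f(e1) = -5*e1 + 1*e2
f(e2) = -4*e1 + 1*e2
f(e1) ^ f(e2) = (-5*e1 + 1*e2) ^ (-4*e1 + 1*e2)
= (-5)*1*e12 + 1*(-4)*e21
= (-5 - (-4))*e12
= -1*e12
Coefficient = -1


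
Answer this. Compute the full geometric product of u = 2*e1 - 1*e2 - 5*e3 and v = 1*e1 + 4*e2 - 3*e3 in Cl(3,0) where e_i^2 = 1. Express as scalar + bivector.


In Cl(3,0): e_i^2 = 1, e_ie_j = -e_je_i for i != j.
Scalar part = u . v = 2*1 + (-1)*4 + (-5)*(-3)
= 2 + (-4) + 15 = 13
e12 coeff = 2*4 - (-1)*1 = 8 - (-1) = 9
e13 coeff = 2*(-3) - (-5)*1 = -6 - (-5) = -1
e23 coeff = (-1)*(-3) - (-5)*4 = 3 - (-20) = 23
uv = 13 + 9*e12 - 1*e13 + 23*e23


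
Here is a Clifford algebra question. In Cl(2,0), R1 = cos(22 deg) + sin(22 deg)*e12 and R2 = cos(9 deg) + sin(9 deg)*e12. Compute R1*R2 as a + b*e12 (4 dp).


Same-plane rotors commute and their half-angles add:
R1*R2 = cos(a1 + a2) + sin(a1 + a2)*e12.
a1 + a2 = 22 + 9 = 31 deg
cos(31 deg) = 0.8572
sin(31 deg) = 0.5150
R1*R2 = 0.8572 + 0.5150*e12


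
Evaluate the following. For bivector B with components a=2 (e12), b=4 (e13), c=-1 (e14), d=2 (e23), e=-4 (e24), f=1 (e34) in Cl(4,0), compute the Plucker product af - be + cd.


Plucker relation: af - be + cd
a*f = 2*1 = 2
b*e = 4*(-4) = -16
c*d = (-1)*2 = -2
af - be + cd = 2 - (-16) + (-2)
= 16


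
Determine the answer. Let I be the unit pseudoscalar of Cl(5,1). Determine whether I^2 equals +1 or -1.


The pseudoscalar I = e1...e_n (product of all n generators) of Cl(p,q) satisfies I^2 = (-1)^(q + n(n-1)/2).
p = 5, q = 1, n = p + q = 6
n(n-1)/2 = 6 * 5 / 2 = 15
Exponent = q + n(n-1)/2 = 1 + 15 = 16
I^2 = (-1)^16 = +1


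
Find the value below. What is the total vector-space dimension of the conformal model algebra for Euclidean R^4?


The conformal model of R^4 uses Cl(5,1): the 4 Euclidean generators plus two extra orthogonal generators e+ (e+^2 = +1) and e- (e-^2 = -1), from which the null vectors e0, einf are built.
Number of generators m = 4 + 2 = 6.
dim Cl(p,q) = 2^m = 2^6 = 64


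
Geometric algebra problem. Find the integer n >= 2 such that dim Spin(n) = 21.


dim Spin(n) = dim so(n) = n(n-1)/2.
Solve n(n-1)/2 = 21, i.e. n^2 - n - 42 = 0.
Discriminant = 1 + 8*21 = 169
n = (1 + sqrt(169))/2 = (1 + 13)/2 = 7


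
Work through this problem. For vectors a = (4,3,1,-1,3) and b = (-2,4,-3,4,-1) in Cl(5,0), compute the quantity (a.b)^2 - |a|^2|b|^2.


a . b = 4*(-2) + 3*4 + 1*(-3) + (-1)*4 + 3*(-1)
= -8 + 12 + (-3) + (-4) + (-3) = -6
|a|^2 = 4^2 + 3^2 + 1^2 + (-1)^2 + 3^2 = 36
|b|^2 = (-2)^2 + 4^2 + (-3)^2 + 4^2 + (-1)^2 = 46
(a.b)^2 = (-6)^2 = 36
|a|^2 * |b|^2 = 36 * 46 = 1656
Result = 36 - 1656 = -1620


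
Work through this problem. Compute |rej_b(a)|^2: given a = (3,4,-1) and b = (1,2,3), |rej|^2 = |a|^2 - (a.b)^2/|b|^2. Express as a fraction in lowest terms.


|a|^2 = 3^2 + 4^2 + (-1)^2 = 26
|b|^2 = 1^2 + 2^2 + 3^2 = 14
a . b = 3*1 + 4*2 + (-1)*3 = 8
(a.b)^2 = 8^2 = 64
|rej|^2 = 26 - 64/14
= (364 - 64)/14
= 300/14
In lowest terms: 150/7


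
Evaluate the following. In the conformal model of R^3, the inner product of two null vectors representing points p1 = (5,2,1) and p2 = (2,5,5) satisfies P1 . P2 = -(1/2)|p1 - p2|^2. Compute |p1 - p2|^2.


p1 - p2 = (3, -3, -4)
|p1 - p2|^2 = 3^2 + (-3)^2 + (-4)^2
= 9 + 9 + 16
= 34


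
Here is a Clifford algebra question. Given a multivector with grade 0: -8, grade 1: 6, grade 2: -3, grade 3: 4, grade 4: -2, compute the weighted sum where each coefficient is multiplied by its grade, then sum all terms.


Grade-weighted sum = sum of grade_k * coefficient_k
0*(-8) = 0
1*6 = 6
2*(-3) = -6
3*4 = 12
4*(-2) = -8
Total = 0 + 6 + (-6) + 12 + (-8) = 4


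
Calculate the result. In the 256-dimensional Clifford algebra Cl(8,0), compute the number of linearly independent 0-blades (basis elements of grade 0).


Number of grade-k basis blades in Cl(p,q) with n = p + q is C(n, k).
n = 8 + 0 = 8
C(8, 0) = 8! / (0! * 8!)
= 40320 / (1 * 40320)
= 1


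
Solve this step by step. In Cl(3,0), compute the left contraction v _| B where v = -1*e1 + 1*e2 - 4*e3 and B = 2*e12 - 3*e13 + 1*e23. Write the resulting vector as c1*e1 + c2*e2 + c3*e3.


Left contraction v _| B = <vB>_1 (grade-1 part of the geometric product vB).
Using e1_|e12 = e2, e2_|e12 = -e1, e1_|e13 = e3, e3_|e13 = -e1, e2_|e23 = e3, e3_|e23 = -e2:
e1 coeff: -v2*b12 - v3*b13 = -(1)*(2) - (-4)*(-3) = -14
e2 coeff: v1*b12 - v3*b23 = (-1)*(2) - (-4)*(1) = 2
e3 coeff: v1*b13 + v2*b23 = (-1)*(-3) + (1)*(1) = 4
v _| B = -14*e1 + 2*e2 + 4*e3


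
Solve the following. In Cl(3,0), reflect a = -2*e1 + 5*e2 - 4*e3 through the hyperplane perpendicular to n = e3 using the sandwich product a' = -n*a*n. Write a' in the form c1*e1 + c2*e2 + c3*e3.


Reflection formula: a' = -n*a*n, with n = e3 (unit vector, n^2 = 1).
For reflection through hyperplane perp to e3:
The component along e3 flips sign, others stay.
a = (-2, 5, -4)
a' = (-2, 5, 4)
a' = -2*e1 + 5*e2 + 4*e3


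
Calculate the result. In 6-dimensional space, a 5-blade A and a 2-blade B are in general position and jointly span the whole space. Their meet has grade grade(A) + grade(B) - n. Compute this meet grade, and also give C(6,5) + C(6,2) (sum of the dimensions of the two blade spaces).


Meet grade = grade(A) + grade(B) - n
= 5 + 2 - 6 = 1
C(6,5) = 6
C(6,2) = 15
dim_A + dim_B = 6 + 15 = 21


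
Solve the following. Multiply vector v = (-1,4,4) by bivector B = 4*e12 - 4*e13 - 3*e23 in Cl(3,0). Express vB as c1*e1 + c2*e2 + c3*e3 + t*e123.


vB has grade-1 (vector) and grade-3 (trivector) parts: vB = (v _| B) + (v ^ B).
Vector part <vB>_1:
  e1: -v2*b12 - v3*b13 = -(4)*(4) - (4)*(-4) = 0
  e2: v1*b12 - v3*b23 = (-1)*(4) - (4)*(-3) = 8
  e3: v1*b13 + v2*b23 = (-1)*(-4) + (4)*(-3) = -8
Trivector part <vB>_3:
  e123: v1*b23 - v2*b13 + v3*b12 = (-1)*(-3) - (4)*(-4) + (4)*(4) = 35
vB = 0*e1 + 8*e2 - 8*e3 + 35*e123


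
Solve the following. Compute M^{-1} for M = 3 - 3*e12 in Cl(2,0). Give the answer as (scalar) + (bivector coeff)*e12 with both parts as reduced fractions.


M = 3 - 3*e12, where e12^2 = -1.
Since M commutes with its reverse ~M = a - b*e12, M * ~M = a^2 - b^2*e12^2 = a^2 + b^2.
So M^{-1} = ~M / (a^2 + b^2) = (a - b*e12)/(a^2 + b^2).
a^2 + b^2 = 9 + 9 = 18
Scalar part = 3/18 = 1/6
Bivector coeff = 3/18 = 1/6
M^{-1} = 1/6 + 1/6*e12


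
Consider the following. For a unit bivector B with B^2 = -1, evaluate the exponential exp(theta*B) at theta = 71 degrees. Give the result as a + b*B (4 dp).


For a unit bivector B with B^2 = -1, the exponential series gives
e^(theta*B) = cos(theta) + sin(theta)*B (the GA analogue of Euler's formula).
theta = 71 degrees = 1.239184 rad
cos(71 deg) = 0.3256
sin(71 deg) = 0.9455
exp(theta*B) = 0.3256 + 0.9455*B


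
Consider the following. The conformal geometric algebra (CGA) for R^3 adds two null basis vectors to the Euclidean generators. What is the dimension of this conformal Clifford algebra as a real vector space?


The conformal model of R^3 uses Cl(4,1): the 3 Euclidean generators plus two extra orthogonal generators e+ (e+^2 = +1) and e- (e-^2 = -1), from which the null vectors e0, einf are built.
Number of generators m = 3 + 2 = 5.
dim Cl(p,q) = 2^m = 2^5 = 32


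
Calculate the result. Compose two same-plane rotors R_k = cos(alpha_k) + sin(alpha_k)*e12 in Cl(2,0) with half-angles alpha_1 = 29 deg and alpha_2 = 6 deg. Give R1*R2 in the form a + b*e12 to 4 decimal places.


Same-plane rotors commute and their half-angles add:
R1*R2 = cos(a1 + a2) + sin(a1 + a2)*e12.
a1 + a2 = 29 + 6 = 35 deg
cos(35 deg) = 0.8192
sin(35 deg) = 0.5736
R1*R2 = 0.8192 + 0.5736*e12


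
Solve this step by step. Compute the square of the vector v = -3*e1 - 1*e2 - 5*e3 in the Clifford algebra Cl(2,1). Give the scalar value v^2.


v^2 = sum of c_i^2 * e_i^2
Positive signature terms (e_i^2 = +1): (-3)^2 + (-1)^2 = 10
Negative signature terms (e_j^2 = -1): (-5)^2 = 25
v^2 = 10 - 25 = -15


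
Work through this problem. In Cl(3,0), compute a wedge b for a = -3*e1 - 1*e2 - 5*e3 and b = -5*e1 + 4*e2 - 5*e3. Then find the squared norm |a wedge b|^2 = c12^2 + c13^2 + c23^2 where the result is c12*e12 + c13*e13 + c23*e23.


a wedge b = (a1*b2 - a2*b1)*e12 + (a1*b3 - a3*b1)*e13 + (a2*b3 - a3*b2)*e23
e12 coeff: (-3)*4 - (-1)*(-5) = -12 - 5 = -17
e13 coeff: (-3)*(-5) - (-5)*(-5) = 15 - 25 = -10
e23 coeff: (-1)*(-5) - (-5)*4 = 5 - (-20) = 25
|a wedge b|^2 = (-17)^2 + (-10)^2 + 25^2
= 289 + 100 + 625
= 1014


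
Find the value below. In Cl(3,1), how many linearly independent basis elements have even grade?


Even subalgebra dimension = 2^(n-1)
n = 3 + 1 = 4
2^(4 - 1) = 2^3 = 8
Verification: sum of C(4,k) for even k = 1 + 6 + 1 = 8
Result = 8


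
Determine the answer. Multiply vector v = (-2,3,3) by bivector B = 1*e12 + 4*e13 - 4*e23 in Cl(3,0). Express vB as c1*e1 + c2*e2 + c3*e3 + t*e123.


vB has grade-1 (vector) and grade-3 (trivector) parts: vB = (v _| B) + (v ^ B).
Vector part <vB>_1:
  e1: -v2*b12 - v3*b13 = -(3)*(1) - (3)*(4) = -15
  e2: v1*b12 - v3*b23 = (-2)*(1) - (3)*(-4) = 10
  e3: v1*b13 + v2*b23 = (-2)*(4) + (3)*(-4) = -20
Trivector part <vB>_3:
  e123: v1*b23 - v2*b13 + v3*b12 = (-2)*(-4) - (3)*(4) + (3)*(1) = -1
vB = -15*e1 + 10*e2 - 20*e3 - 1*e123


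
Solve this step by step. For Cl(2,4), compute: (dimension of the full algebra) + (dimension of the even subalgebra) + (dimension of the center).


n = 2 + 4 = 6
Total dim = 2^6 = 64
Even subalgebra dim = 2^5 = 32
n is even, so center dim = 1
Sum = 64 + 32 + 1 = 97


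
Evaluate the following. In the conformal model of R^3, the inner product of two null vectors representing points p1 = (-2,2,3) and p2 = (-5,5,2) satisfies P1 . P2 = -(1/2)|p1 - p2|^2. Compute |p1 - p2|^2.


p1 - p2 = (3, -3, 1)
|p1 - p2|^2 = 3^2 + (-3)^2 + 1^2
= 9 + 9 + 1
= 19


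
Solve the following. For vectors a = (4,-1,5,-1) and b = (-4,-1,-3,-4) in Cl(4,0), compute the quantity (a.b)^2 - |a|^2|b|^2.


a . b = 4*(-4) + (-1)*(-1) + 5*(-3) + (-1)*(-4)
= -16 + 1 + (-15) + 4 = -26
|a|^2 = 4^2 + (-1)^2 + 5^2 + (-1)^2 = 43
|b|^2 = (-4)^2 + (-1)^2 + (-3)^2 + (-4)^2 = 42
(a.b)^2 = (-26)^2 = 676
|a|^2 * |b|^2 = 43 * 42 = 1806
Result = 676 - 1806 = -1130


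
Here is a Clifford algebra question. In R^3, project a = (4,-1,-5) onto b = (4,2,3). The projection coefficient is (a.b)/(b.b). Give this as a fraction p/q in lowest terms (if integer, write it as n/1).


Projection coefficient = (a . b) / (b . b)
a . b = 4*4 + (-1)*2 + (-5)*3
= 16 + (-2) + (-15) = -1
b . b = 4^2 + 2^2 + 3^2
= 16 + 4 + 9 = 29
Coefficient = -1/29
In lowest terms: -1/29


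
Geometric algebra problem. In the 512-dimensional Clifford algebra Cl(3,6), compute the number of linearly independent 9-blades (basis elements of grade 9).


Number of grade-k basis blades in Cl(p,q) with n = p + q is C(n, k).
n = 3 + 6 = 9
C(9, 9) = 9! / (9! * 0!)
= 362880 / (362880 * 1)
= 1


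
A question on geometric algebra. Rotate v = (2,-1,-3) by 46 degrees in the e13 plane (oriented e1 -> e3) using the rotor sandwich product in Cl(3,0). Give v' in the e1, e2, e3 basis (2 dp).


Rotor R = cos(23deg) - sin(23deg)*e13
Rotation angle theta = 2 * 23 = 46 degrees in the e13 plane (e1 -> e3).
The component perpendicular to the plane (e2) is invariant: v'_2 = v2 = -1.00
cos(46deg) = 0.6947, sin(46deg) = 0.7193
v'_1 = v1*cos(theta) - v3*sin(theta) = 2*0.6947 - (-3)*0.7193 = 3.55
v'_3 = v1*sin(theta) + v3*cos(theta) = 2*0.7193 + (-3)*0.6947 = -0.65
v' = 3.55*e1 - 1.00*e2 - 0.65*e3


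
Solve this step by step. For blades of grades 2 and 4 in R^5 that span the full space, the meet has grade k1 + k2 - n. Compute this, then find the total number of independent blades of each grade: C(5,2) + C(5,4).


Meet grade = grade(A) + grade(B) - n
= 2 + 4 - 5 = 1
C(5,2) = 10
C(5,4) = 5
dim_A + dim_B = 10 + 5 = 15


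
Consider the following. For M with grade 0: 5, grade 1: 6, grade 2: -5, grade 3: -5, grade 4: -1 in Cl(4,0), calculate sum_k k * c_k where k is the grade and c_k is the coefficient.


Grade-weighted sum = sum of grade_k * coefficient_k
0*5 = 0
1*6 = 6
2*(-5) = -10
3*(-5) = -15
4*(-1) = -4
Total = 0 + 6 + (-10) + (-15) + (-4) = -23


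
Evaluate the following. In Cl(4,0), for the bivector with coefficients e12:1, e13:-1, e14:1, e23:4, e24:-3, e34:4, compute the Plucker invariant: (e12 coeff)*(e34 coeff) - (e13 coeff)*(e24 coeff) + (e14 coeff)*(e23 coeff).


Plucker relation: af - be + cd
a*f = 1*4 = 4
b*e = (-1)*(-3) = 3
c*d = 1*4 = 4
af - be + cd = 4 - 3 + 4
= 5


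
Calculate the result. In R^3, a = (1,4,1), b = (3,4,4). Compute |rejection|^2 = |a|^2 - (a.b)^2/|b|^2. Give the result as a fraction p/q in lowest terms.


|a|^2 = 1^2 + 4^2 + 1^2 = 18
|b|^2 = 3^2 + 4^2 + 4^2 = 41
a . b = 1*3 + 4*4 + 1*4 = 23
(a.b)^2 = 23^2 = 529
|rej|^2 = 18 - 529/41
= (738 - 529)/41
= 209/41
In lowest terms: 209/41


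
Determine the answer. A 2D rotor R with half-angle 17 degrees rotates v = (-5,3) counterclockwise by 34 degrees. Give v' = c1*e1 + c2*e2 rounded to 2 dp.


Rotor R = cos(17deg) - sin(17deg)*e12
Rotation angle theta = 2 * 17 = 34 degrees
v' = R*v*~R rotates v by theta.
cos(34deg) = 0.8290, sin(34deg) = 0.5592
v'_1 = -5*cos(34deg) - 3*sin(34deg)
= -5*0.8290 - 3*0.5592
= -5.82
v'_2 = -5*sin(34deg) + 3*cos(34deg)
= -5*0.5592 + 3*0.8290
= -0.31
v' = -5.82*e1 - 0.31*e2


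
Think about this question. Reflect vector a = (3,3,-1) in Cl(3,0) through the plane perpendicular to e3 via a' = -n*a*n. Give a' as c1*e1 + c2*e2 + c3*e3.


Reflection formula: a' = -n*a*n, with n = e3 (unit vector, n^2 = 1).
For reflection through hyperplane perp to e3:
The component along e3 flips sign, others stay.
a = (3, 3, -1)
a' = (3, 3, 1)
a' = 3*e1 + 3*e2 + 1*e3


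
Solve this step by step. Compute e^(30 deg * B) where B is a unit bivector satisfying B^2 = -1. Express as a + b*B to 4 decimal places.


For a unit bivector B with B^2 = -1, the exponential series gives
e^(theta*B) = cos(theta) + sin(theta)*B (the GA analogue of Euler's formula).
theta = 30 degrees = 0.523599 rad
cos(30 deg) = 0.8660
sin(30 deg) = 0.5000
exp(theta*B) = 0.8660 + 0.5000*B


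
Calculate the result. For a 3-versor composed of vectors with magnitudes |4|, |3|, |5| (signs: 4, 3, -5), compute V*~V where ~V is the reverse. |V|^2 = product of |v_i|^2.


Each vector v_i has |v_i|^2 = s_i^2
Squared scales: 4^2 = 16, 3^2 = 9, (-5)^2 = 25
|V|^2 = 16 * 9 * 25
= 3600


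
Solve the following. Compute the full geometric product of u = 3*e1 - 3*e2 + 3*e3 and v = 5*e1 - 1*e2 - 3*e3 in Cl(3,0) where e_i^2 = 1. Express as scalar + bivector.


In Cl(3,0): e_i^2 = 1, e_ie_j = -e_je_i for i != j.
Scalar part = u . v = 3*5 + (-3)*(-1) + 3*(-3)
= 15 + 3 + (-9) = 9
e12 coeff = 3*(-1) - (-3)*5 = -3 - (-15) = 12
e13 coeff = 3*(-3) - 3*5 = -9 - 15 = -24
e23 coeff = (-3)*(-3) - 3*(-1) = 9 - (-3) = 12
uv = 9 + 12*e12 - 24*e13 + 12*e23


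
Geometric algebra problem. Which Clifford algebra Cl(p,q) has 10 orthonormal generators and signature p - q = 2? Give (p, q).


We need p + q = 10 and p - q = 2.
Adding: 2p = 10 + 2 = 12, so p = 6.
Then q = 10 - 6 = 4.
(p, q) = (6, 4)


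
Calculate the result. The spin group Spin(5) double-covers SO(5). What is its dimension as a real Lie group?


Spin(n) double-covers SO(n); both have Lie algebra so(n) of dimension n(n-1)/2.
n = 5
n(n-1) = 5 * 4 = 20
dim Spin(5) = 20/2 = 10


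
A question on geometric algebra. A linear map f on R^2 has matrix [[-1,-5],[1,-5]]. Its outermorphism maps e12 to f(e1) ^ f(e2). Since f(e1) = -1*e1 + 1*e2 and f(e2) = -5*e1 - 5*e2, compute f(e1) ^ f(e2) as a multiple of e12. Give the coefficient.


The outermorphism of a linear map f sends e1^e2 to f(e1)^f(e2).
f(e1) = -1*e1 + 1*e2
f(e2) = -5*e1 - 5*e2
f(e1) ^ f(e2) = (-1*e1 + 1*e2) ^ (-5*e1 - 5*e2)
= (-1)*(-5)*e12 + 1*(-5)*e21
= (5 - (-5))*e12
= 10*e12
Coefficient = 10


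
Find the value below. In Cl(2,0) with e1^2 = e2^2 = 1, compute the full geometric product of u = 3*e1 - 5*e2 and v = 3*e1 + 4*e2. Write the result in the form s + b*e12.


Expand: (3*e1 - 5*e2)(3*e1 + 4*e2)
= 3*3*e1e1 + 3*4*e1e2 + (-5)*3*e2e1 + (-5)*4*e2e2
Using e1^2 = e2^2 = 1, e2e1 = -e1e2:
Scalar part s = 3*3 + (-5)*4 = 9 + (-20) = -11
Bivector part b = 3*4 - (-5)*3 = 12 - (-15) = 27
uv = -11 + 27*e12


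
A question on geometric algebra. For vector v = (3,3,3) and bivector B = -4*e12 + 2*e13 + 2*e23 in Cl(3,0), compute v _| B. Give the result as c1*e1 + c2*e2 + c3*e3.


Left contraction v _| B = <vB>_1 (grade-1 part of the geometric product vB).
Using e1_|e12 = e2, e2_|e12 = -e1, e1_|e13 = e3, e3_|e13 = -e1, e2_|e23 = e3, e3_|e23 = -e2:
e1 coeff: -v2*b12 - v3*b13 = -(3)*(-4) - (3)*(2) = 6
e2 coeff: v1*b12 - v3*b23 = (3)*(-4) - (3)*(2) = -18
e3 coeff: v1*b13 + v2*b23 = (3)*(2) + (3)*(2) = 12
v _| B = 6*e1 - 18*e2 + 12*e3


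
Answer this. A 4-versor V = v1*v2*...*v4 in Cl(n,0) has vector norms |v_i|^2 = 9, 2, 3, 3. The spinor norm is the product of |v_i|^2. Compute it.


Spinor norm N(V) = |v1|^2 * |v2|^2 * ... * |v4|^2
= 9 * 2 * 3 * 3
Running product: 9, 18, 54, 162
N(V) = 162


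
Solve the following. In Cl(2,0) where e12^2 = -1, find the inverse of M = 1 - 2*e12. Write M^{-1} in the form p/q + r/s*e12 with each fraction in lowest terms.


M = 1 - 2*e12, where e12^2 = -1.
Since M commutes with its reverse ~M = a - b*e12, M * ~M = a^2 - b^2*e12^2 = a^2 + b^2.
So M^{-1} = ~M / (a^2 + b^2) = (a - b*e12)/(a^2 + b^2).
a^2 + b^2 = 1 + 4 = 5
Scalar part = 1/5 = 1/5
Bivector coeff = 2/5 = 2/5
M^{-1} = 1/5 + 2/5*e12


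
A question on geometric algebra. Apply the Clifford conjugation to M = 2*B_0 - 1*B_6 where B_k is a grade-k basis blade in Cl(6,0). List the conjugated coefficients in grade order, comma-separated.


Clifford conjugate sign for grade k: (-1)^(k(k+1)/2)
Grade 0: (-1)^(0*1/2) = (-1)^0 = 1, coeff 2 -> 2
Grade 6: (-1)^(6*7/2) = (-1)^21 = -1, coeff -1 -> 1
Conjugated coefficients: 2, 1


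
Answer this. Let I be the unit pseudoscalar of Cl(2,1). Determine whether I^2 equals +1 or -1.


The pseudoscalar I = e1...e_n (product of all n generators) of Cl(p,q) satisfies I^2 = (-1)^(q + n(n-1)/2).
p = 2, q = 1, n = p + q = 3
n(n-1)/2 = 3 * 2 / 2 = 3
Exponent = q + n(n-1)/2 = 1 + 3 = 4
I^2 = (-1)^4 = +1


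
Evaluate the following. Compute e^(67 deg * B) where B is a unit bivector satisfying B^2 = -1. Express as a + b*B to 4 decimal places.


For a unit bivector B with B^2 = -1, the exponential series gives
e^(theta*B) = cos(theta) + sin(theta)*B (the GA analogue of Euler's formula).
theta = 67 degrees = 1.169371 rad
cos(67 deg) = 0.3907
sin(67 deg) = 0.9205
exp(theta*B) = 0.3907 + 0.9205*B


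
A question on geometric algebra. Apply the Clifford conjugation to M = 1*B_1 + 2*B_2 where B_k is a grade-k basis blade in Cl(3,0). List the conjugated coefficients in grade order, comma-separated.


Clifford conjugate sign for grade k: (-1)^(k(k+1)/2)
Grade 1: (-1)^(1*2/2) = (-1)^1 = -1, coeff 1 -> -1
Grade 2: (-1)^(2*3/2) = (-1)^3 = -1, coeff 2 -> -2
Conjugated coefficients: -1, -2


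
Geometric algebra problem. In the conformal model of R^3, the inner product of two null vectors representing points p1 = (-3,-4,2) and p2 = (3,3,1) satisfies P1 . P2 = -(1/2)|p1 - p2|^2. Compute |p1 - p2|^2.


p1 - p2 = (-6, -7, 1)
|p1 - p2|^2 = (-6)^2 + (-7)^2 + 1^2
= 36 + 49 + 1
= 86
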